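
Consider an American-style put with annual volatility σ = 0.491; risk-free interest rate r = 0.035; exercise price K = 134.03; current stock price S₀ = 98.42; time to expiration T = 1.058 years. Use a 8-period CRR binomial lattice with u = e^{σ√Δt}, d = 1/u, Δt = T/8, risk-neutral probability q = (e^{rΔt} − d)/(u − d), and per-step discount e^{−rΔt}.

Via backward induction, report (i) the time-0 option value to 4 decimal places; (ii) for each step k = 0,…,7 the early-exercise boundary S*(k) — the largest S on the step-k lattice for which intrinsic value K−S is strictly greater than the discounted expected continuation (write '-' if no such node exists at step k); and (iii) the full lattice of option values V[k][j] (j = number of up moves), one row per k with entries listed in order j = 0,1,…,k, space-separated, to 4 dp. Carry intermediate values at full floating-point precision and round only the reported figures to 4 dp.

price = 42.3063
boundary = - - 68.8636 57.6027 68.8636 82.3259 68.8636 82.3259
tree:
42.3063
53.3575 30.1831
65.1664 40.4839 18.7915
76.4273 52.4061 27.3541 9.2598
85.8467 65.1664 38.4433 15.0397 2.7917
93.7259 76.4273 51.7041 23.7741 5.2759 0.0000
100.3166 85.8467 65.1664 36.1441 9.9705 0.0000 0.0000
105.8295 93.7259 76.4273 51.7041 18.8428 0.0000 0.0000 0.0000
110.4410 100.3166 85.8467 65.1664 35.6100 0.0000 0.0000 0.0000 0.0000

Δt=0.13225  u=1.19549  d=0.83648  q=0.46840  discount=0.99538
step 8 (expiry): payoffs max(K−S,0) = 110.4410 100.3166 85.8467 65.1664 35.6100 0.0000 0.0000 0.0000 0.0000
step 7: (k=7,j=0): S=28.2005, (K−S)⁺=105.8295, hold=105.2106 ⇒ V=105.8295 exercise | (k=7,j=1): S=40.3041, (K−S)⁺=93.7259, hold=93.1069 ⇒ V=93.7259 exercise | (k=7,j=2): S=57.6027, (K−S)⁺=76.4273, hold=75.8083 ⇒ V=76.4273 exercise | (k=7,j=3): S=82.3259, (K−S)⁺=51.7041, hold=51.0851 ⇒ V=51.7041 exercise | (k=7,j=4): S=117.6603, (K−S)⁺=16.3697, hold=18.8428 ⇒ V=18.8428 continue | (k=7,j=5): S=168.1604, (K−S)⁺=0.0000, hold=0.0000 ⇒ V=0.0000 continue | (k=7,j=6): S=240.3351, (K−S)⁺=0.0000, hold=0.0000 ⇒ V=0.0000 continue | (k=7,j=7): S=343.4873, (K−S)⁺=0.0000, hold=0.0000 ⇒ V=0.0000 continue  boundary S*=82.3259
step 6: (k=6,j=0): S=33.7134, (K−S)⁺=100.3166, hold=99.6976 ⇒ V=100.3166 exercise | (k=6,j=1): S=48.1833, (K−S)⁺=85.8467, hold=85.2278 ⇒ V=85.8467 exercise | (k=6,j=2): S=68.8636, (K−S)⁺=65.1664, hold=64.5474 ⇒ V=65.1664 exercise | (k=6,j=3): S=98.4200, (K−S)⁺=35.6100, hold=36.1441 ⇒ V=36.1441 continue | (k=6,j=4): S=140.6620, (K−S)⁺=0.0000, hold=9.9705 ⇒ V=9.9705 continue | (k=6,j=5): S=201.0344, (K−S)⁺=0.0000, hold=0.0000 ⇒ V=0.0000 continue | (k=6,j=6): S=287.3187, (K−S)⁺=0.0000, hold=0.0000 ⇒ V=0.0000 continue  boundary S*=68.8636
step 5: (k=5,j=0): S=40.3041, (K−S)⁺=93.7259, hold=93.1069 ⇒ V=93.7259 exercise | (k=5,j=1): S=57.6027, (K−S)⁺=76.4273, hold=75.8083 ⇒ V=76.4273 exercise | (k=5,j=2): S=82.3259, (K−S)⁺=51.7041, hold=51.3341 ⇒ V=51.7041 exercise | (k=5,j=3): S=117.6603, (K−S)⁺=16.3697, hold=23.7741 ⇒ V=23.7741 continue | (k=5,j=4): S=168.1604, (K−S)⁺=0.0000, hold=5.2759 ⇒ V=5.2759 continue | (k=5,j=5): S=240.3351, (K−S)⁺=0.0000, hold=0.0000 ⇒ V=0.0000 continue  boundary S*=82.3259
step 4: (k=4,j=0): S=48.1833, (K−S)⁺=85.8467, hold=85.2278 ⇒ V=85.8467 exercise | (k=4,j=1): S=68.8636, (K−S)⁺=65.1664, hold=64.5474 ⇒ V=65.1664 exercise | (k=4,j=2): S=98.4200, (K−S)⁺=35.6100, hold=38.4433 ⇒ V=38.4433 continue | (k=4,j=3): S=140.6620, (K−S)⁺=0.0000, hold=15.0397 ⇒ V=15.0397 continue | (k=4,j=4): S=201.0344, (K−S)⁺=0.0000, hold=2.7917 ⇒ V=2.7917 continue  boundary S*=68.8636
step 3: (k=3,j=0): S=57.6027, (K−S)⁺=76.4273, hold=75.8083 ⇒ V=76.4273 exercise | (k=3,j=1): S=82.3259, (K−S)⁺=51.7041, hold=52.4061 ⇒ V=52.4061 continue | (k=3,j=2): S=117.6603, (K−S)⁺=16.3697, hold=27.3541 ⇒ V=27.3541 continue | (k=3,j=3): S=168.1604, (K−S)⁺=0.0000, hold=9.2598 ⇒ V=9.2598 continue  boundary S*=57.6027
step 2: (k=2,j=0): S=68.8636, (K−S)⁺=65.1664, hold=64.8747 ⇒ V=65.1664 exercise | (k=2,j=1): S=98.4200, (K−S)⁺=35.6100, hold=40.4839 ⇒ V=40.4839 continue | (k=2,j=2): S=140.6620, (K−S)⁺=0.0000, hold=18.7915 ⇒ V=18.7915 continue  boundary S*=68.8636
step 1: (k=1,j=0): S=82.3259, (K−S)⁺=51.7041, hold=53.3575 ⇒ V=53.3575 continue | (k=1,j=1): S=117.6603, (K−S)⁺=16.3697, hold=30.1831 ⇒ V=30.1831 continue  boundary S*=-
step 0: (k=0,j=0): S=98.4200, (K−S)⁺=35.6100, hold=42.3063 ⇒ V=42.3063 continue  boundary S*=-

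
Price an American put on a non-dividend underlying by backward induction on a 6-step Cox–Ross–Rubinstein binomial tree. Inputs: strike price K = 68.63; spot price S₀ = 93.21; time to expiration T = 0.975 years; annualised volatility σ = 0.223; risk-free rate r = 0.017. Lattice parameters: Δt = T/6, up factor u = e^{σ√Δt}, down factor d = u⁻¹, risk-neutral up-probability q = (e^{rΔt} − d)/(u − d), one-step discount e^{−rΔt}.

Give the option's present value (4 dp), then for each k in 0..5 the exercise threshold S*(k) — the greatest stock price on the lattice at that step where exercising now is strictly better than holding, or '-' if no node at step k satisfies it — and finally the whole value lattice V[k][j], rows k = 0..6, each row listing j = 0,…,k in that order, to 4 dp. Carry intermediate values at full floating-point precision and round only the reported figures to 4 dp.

price = 0.5934
boundary = - - - - - 59.4648
tree:
0.5934
1.0587 0.1181
1.8664 0.2336 0.0000
3.2418 0.4619 0.0000 0.0000
5.5227 0.9135 0.0000 0.0000 0.0000
9.1652 1.8064 0.0000 0.0000 0.0000 0.0000
14.2775 3.5721 0.0000 0.0000 0.0000 0.0000 0.0000

Δt=0.16250, u=1.09406, d=0.91403, q=0.49291, disc=e^(-rΔt)=0.99724
k=6 terminal: V=max(K-S,0) → 14.2775 3.5721 0.0000 0.0000 0.0000 0.0000 0.0000
k=5: j=0 S=59.4648 intr=9.1652 cont=8.9759 V=9.1652[EX]; j=1 S=71.1772 intr=0.0000 cont=1.8064 V=1.8064[hold]; j=2 S=85.1965 intr=0.0000 cont=0.0000 V=0.0000[hold]; j=3 S=101.9772 intr=0.0000 cont=0.0000 V=0.0000[hold]; j=4 S=122.0630 intr=0.0000 cont=0.0000 V=0.0000[hold]; j=5 S=146.1050 intr=0.0000 cont=0.0000 V=0.0000[hold]  S*(5)=59.4648
k=4: j=0 S=65.0579 intr=3.5721 cont=5.5227 V=5.5227[hold]; j=1 S=77.8720 intr=0.0000 cont=0.9135 V=0.9135[hold]; j=2 S=93.2100 intr=0.0000 cont=0.0000 V=0.0000[hold]; j=3 S=111.5690 intr=0.0000 cont=0.0000 V=0.0000[hold]; j=4 S=133.5441 intr=0.0000 cont=0.0000 V=0.0000[hold]  S*(4)=-
k=3: j=0 S=71.1772 intr=0.0000 cont=3.2418 V=3.2418[hold]; j=1 S=85.1965 intr=0.0000 cont=0.4619 V=0.4619[hold]; j=2 S=101.9772 intr=0.0000 cont=0.0000 V=0.0000[hold]; j=3 S=122.0630 intr=0.0000 cont=0.0000 V=0.0000[hold]  S*(3)=-
k=2: j=0 S=77.8720 intr=0.0000 cont=1.8664 V=1.8664[hold]; j=1 S=93.2100 intr=0.0000 cont=0.2336 V=0.2336[hold]; j=2 S=111.5690 intr=0.0000 cont=0.0000 V=0.0000[hold]  S*(2)=-
k=1: j=0 S=85.1965 intr=0.0000 cont=1.0587 V=1.0587[hold]; j=1 S=101.9772 intr=0.0000 cont=0.1181 V=0.1181[hold]  S*(1)=-
k=0: j=0 S=93.2100 intr=0.0000 cont=0.5934 V=0.5934[hold]  S*(0)=-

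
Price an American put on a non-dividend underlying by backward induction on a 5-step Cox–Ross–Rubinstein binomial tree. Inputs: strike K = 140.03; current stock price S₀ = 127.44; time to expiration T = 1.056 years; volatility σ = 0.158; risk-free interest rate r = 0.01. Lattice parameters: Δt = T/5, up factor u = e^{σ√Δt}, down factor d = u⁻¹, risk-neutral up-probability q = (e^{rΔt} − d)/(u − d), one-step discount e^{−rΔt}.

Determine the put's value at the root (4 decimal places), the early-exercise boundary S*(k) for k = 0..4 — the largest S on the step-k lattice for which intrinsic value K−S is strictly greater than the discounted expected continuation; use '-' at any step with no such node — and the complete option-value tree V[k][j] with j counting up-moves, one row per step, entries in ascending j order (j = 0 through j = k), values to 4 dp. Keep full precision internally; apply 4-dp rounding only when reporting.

Δt=0.21120, u=1.07531, d=0.92996, q=0.49640, disc=e^(-rΔt)=0.99789
k=5 terminal: V=max(K-S,0) → 51.3895 37.5352 21.5156 2.9922 0.0000 0.0000
k=4: j=0 S=95.3163 intr=44.7137 cont=44.4183 V=44.7137[EX]; j=1 S=110.2139 intr=29.8161 cont=29.5207 V=29.8161[EX]; j=2 S=127.4400 intr=12.5900 cont=12.2946 V=12.5900[EX]; j=3 S=147.3585 intr=0.0000 cont=1.5037 V=1.5037[hold]; j=4 S=170.3901 intr=0.0000 cont=0.0000 V=0.0000[hold]  S*(4)=127.4400
k=3: j=0 S=102.4948 intr=37.5352 cont=37.2398 V=37.5352[EX]; j=1 S=118.5144 intr=21.5156 cont=21.2202 V=21.5156[EX]; j=2 S=137.0378 intr=2.9922 cont=7.0718 V=7.0718[hold]; j=3 S=158.4564 intr=0.0000 cont=0.7557 V=0.7557[hold]  S*(3)=118.5144
k=2: j=0 S=110.2139 intr=29.8161 cont=29.5207 V=29.8161[EX]; j=1 S=127.4400 intr=12.5900 cont=14.3154 V=14.3154[hold]; j=2 S=147.3585 intr=0.0000 cont=3.9281 V=3.9281[hold]  S*(2)=110.2139
k=1: j=0 S=118.5144 intr=21.5156 cont=22.0749 V=22.0749[hold]; j=1 S=137.0378 intr=2.9922 cont=9.1398 V=9.1398[hold]  S*(1)=-
k=0: j=0 S=127.4400 intr=12.5900 cont=15.6209 V=15.6209[hold]  S*(0)=-

price = 15.6209
boundary = - - 110.2139 118.5144 127.4400
tree:
15.6209
22.0749 9.1398
29.8161 14.3154 3.9281
37.5352 21.5156 7.0718 0.7557
44.7137 29.8161 12.5900 1.5037 0.0000
51.3895 37.5352 21.5156 2.9922 0.0000 0.0000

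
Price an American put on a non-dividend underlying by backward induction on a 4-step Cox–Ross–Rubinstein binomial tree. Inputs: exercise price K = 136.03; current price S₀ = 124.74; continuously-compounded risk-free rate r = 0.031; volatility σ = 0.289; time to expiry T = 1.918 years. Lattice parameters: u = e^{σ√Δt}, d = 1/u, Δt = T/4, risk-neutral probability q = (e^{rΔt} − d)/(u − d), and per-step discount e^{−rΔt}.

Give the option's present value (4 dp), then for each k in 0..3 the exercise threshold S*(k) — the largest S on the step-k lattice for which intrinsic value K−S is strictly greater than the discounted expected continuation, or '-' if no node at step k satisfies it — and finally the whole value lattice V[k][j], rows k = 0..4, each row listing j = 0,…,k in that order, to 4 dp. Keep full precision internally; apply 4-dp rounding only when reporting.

params: Δt=0.47950 u=1.22155 d=0.81863 q=0.48730 e^(-rΔt)=0.98525
t_4 payoffs: 80.0078 52.4345 11.2900 0.0000 0.0000
t_3: node(3,0) S=68.4340 payoff=67.5960 vs cont=65.5890 → 67.5960 [stop]  node(3,1) S=102.1161 payoff=33.9139 vs cont=31.9068 → 33.9139 [stop]  node(3,2) S=152.3762 payoff=0.0000 vs cont=5.7029 → 5.7029 [wait]  node(3,3) S=227.3735 payoff=0.0000 vs cont=0.0000 → 0.0000 [wait]  ⇒ S*(3)=102.1161
t_2: node(2,0) S=83.5955 payoff=52.4345 vs cont=50.4274 → 52.4345 [stop]  node(2,1) S=124.7400 payoff=11.2900 vs cont=19.8690 → 19.8690 [wait]  node(2,2) S=186.1352 payoff=0.0000 vs cont=2.8807 → 2.8807 [wait]  ⇒ S*(2)=83.5955
t_1: node(1,0) S=102.1161 payoff=33.9139 vs cont=36.0257 → 36.0257 [wait]  node(1,1) S=152.3762 payoff=0.0000 vs cont=11.4196 → 11.4196 [wait]  ⇒ S*(1)=-
t_0: node(0,0) S=124.7400 payoff=11.2900 vs cont=23.6804 → 23.6804 [wait]  ⇒ S*(0)=-

price = 23.6804
boundary = - - 83.5955 102.1161
tree:
23.6804
36.0257 11.4196
52.4345 19.8690 2.8807
67.5960 33.9139 5.7029 0.0000
80.0078 52.4345 11.2900 0.0000 0.0000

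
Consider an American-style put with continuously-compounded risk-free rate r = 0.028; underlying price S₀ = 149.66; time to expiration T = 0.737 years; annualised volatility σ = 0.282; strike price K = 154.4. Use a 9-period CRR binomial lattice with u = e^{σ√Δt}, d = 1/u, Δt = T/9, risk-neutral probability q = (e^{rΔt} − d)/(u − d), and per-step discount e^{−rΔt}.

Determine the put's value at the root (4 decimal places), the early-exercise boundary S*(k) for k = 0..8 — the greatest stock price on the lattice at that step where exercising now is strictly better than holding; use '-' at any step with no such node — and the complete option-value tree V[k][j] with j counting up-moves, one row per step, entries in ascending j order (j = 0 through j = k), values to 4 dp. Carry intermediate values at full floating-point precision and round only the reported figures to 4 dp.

price = 15.8961
boundary = - - - - 108.3726 117.4805 108.3726 117.4805 127.3540
tree:
15.8961
21.7450 9.9800
28.8704 14.5489 5.3473
37.0948 20.5817 8.4382 2.2068
46.0274 28.1192 12.9581 3.8485 0.5357
54.4293 36.9195 19.2374 6.5876 1.0612 0.0000
62.1798 46.0274 27.3708 10.9973 2.1022 0.0000 0.0000
69.3294 54.4293 36.9195 17.7192 4.1645 0.0000 0.0000 0.0000
75.9247 62.1798 46.0274 27.0460 8.2498 0.0000 0.0000 0.0000 0.0000
82.0087 69.3294 54.4293 36.9195 16.3428 0.0000 0.0000 0.0000 0.0000 0.0000

params: Δt=0.08189 u=1.08404 d=0.92247 q=0.49404 e^(-rΔt)=0.99771
t_9 payoffs: 82.0087 69.3294 54.4293 36.9195 16.3428 0.0000 0.0000 0.0000 0.0000 0.0000
t_8: node(8,0) S=78.4753 payoff=75.9247 vs cont=75.5711 → 75.9247 [stop]  node(8,1) S=92.2202 payoff=62.1798 vs cont=61.8262 → 62.1798 [stop]  node(8,2) S=108.3726 payoff=46.0274 vs cont=45.6738 → 46.0274 [stop]  node(8,3) S=127.3540 payoff=27.0460 vs cont=26.6924 → 27.0460 [stop]  node(8,4) S=149.6600 payoff=4.7400 vs cont=8.2498 → 8.2498 [wait]  node(8,5) S=175.8729 payoff=0.0000 vs cont=0.0000 → 0.0000 [wait]  node(8,6) S=206.6770 payoff=0.0000 vs cont=0.0000 → 0.0000 [wait]  node(8,7) S=242.8764 payoff=0.0000 vs cont=0.0000 → 0.0000 [wait]  node(8,8) S=285.4162 payoff=0.0000 vs cont=0.0000 → 0.0000 [wait]  ⇒ S*(8)=127.3540
t_7: node(7,0) S=85.0706 payoff=69.3294 vs cont=68.9758 → 69.3294 [stop]  node(7,1) S=99.9707 payoff=54.4293 vs cont=54.0757 → 54.4293 [stop]  node(7,2) S=117.4805 payoff=36.9195 vs cont=36.5658 → 36.9195 [stop]  node(7,3) S=138.0572 payoff=16.3428 vs cont=17.7192 → 17.7192 [wait]  node(7,4) S=162.2379 payoff=0.0000 vs cont=4.1645 → 4.1645 [wait]  node(7,5) S=190.6538 payoff=0.0000 vs cont=0.0000 → 0.0000 [wait]  node(7,6) S=224.0468 payoff=0.0000 vs cont=0.0000 → 0.0000 [wait]  node(7,7) S=263.2885 payoff=0.0000 vs cont=0.0000 → 0.0000 [wait]  ⇒ S*(7)=117.4805
t_6: node(6,0) S=92.2202 payoff=62.1798 vs cont=61.8262 → 62.1798 [stop]  node(6,1) S=108.3726 payoff=46.0274 vs cont=45.6738 → 46.0274 [stop]  node(6,2) S=127.3540 payoff=27.0460 vs cont=27.3708 → 27.3708 [wait]  node(6,3) S=149.6600 payoff=4.7400 vs cont=10.9973 → 10.9973 [wait]  node(6,4) S=175.8729 payoff=0.0000 vs cont=2.1022 → 2.1022 [wait]  node(6,5) S=206.6770 payoff=0.0000 vs cont=0.0000 → 0.0000 [wait]  node(6,6) S=242.8764 payoff=0.0000 vs cont=0.0000 → 0.0000 [wait]  ⇒ S*(6)=108.3726
t_5: node(5,0) S=99.9707 payoff=54.4293 vs cont=54.0757 → 54.4293 [stop]  node(5,1) S=117.4805 payoff=36.9195 vs cont=36.7260 → 36.9195 [stop]  node(5,2) S=138.0572 payoff=16.3428 vs cont=19.2374 → 19.2374 [wait]  node(5,3) S=162.2379 payoff=0.0000 vs cont=6.5876 → 6.5876 [wait]  node(5,4) S=190.6538 payoff=0.0000 vs cont=1.0612 → 1.0612 [wait]  node(5,5) S=224.0468 payoff=0.0000 vs cont=0.0000 → 0.0000 [wait]  ⇒ S*(5)=117.4805
t_4: node(4,0) S=108.3726 payoff=46.0274 vs cont=45.6738 → 46.0274 [stop]  node(4,1) S=127.3540 payoff=27.0460 vs cont=28.1192 → 28.1192 [wait]  node(4,2) S=149.6600 payoff=4.7400 vs cont=12.9581 → 12.9581 [wait]  node(4,3) S=175.8729 payoff=0.0000 vs cont=3.8485 → 3.8485 [wait]  node(4,4) S=206.6770 payoff=0.0000 vs cont=0.5357 → 0.5357 [wait]  ⇒ S*(4)=108.3726
t_3: node(3,0) S=117.4805 payoff=36.9195 vs cont=37.0948 → 37.0948 [wait]  node(3,1) S=138.0572 payoff=16.3428 vs cont=20.5817 → 20.5817 [wait]  node(3,2) S=162.2379 payoff=0.0000 vs cont=8.4382 → 8.4382 [wait]  node(3,3) S=190.6538 payoff=0.0000 vs cont=2.2068 → 2.2068 [wait]  ⇒ S*(3)=-
t_2: node(2,0) S=127.3540 payoff=27.0460 vs cont=28.8704 → 28.8704 [wait]  node(2,1) S=149.6600 payoff=4.7400 vs cont=14.5489 → 14.5489 [wait]  node(2,2) S=175.8729 payoff=0.0000 vs cont=5.3473 → 5.3473 [wait]  ⇒ S*(2)=-
t_1: node(1,0) S=138.0572 payoff=16.3428 vs cont=21.7450 → 21.7450 [wait]  node(1,1) S=162.2379 payoff=0.0000 vs cont=9.9800 → 9.9800 [wait]  ⇒ S*(1)=-
t_0: node(0,0) S=149.6600 payoff=4.7400 vs cont=15.8961 → 15.8961 [wait]  ⇒ S*(0)=-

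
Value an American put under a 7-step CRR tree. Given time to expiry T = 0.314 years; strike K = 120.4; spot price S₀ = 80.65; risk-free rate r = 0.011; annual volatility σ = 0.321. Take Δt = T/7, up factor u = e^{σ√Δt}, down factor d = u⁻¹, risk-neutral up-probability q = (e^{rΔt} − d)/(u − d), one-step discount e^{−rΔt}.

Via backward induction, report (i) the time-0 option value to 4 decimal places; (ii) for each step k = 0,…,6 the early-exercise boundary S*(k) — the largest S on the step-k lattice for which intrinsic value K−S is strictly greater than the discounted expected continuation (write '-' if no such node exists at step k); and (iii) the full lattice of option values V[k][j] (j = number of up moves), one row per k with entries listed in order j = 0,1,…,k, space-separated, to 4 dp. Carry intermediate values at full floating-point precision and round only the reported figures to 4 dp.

price = 39.7500
boundary = 80.6500 75.3491 80.6500 86.3238 92.3967 98.8969 105.8543
tree:
39.7500
45.0509 34.0866
50.0033 39.7500 28.1468
54.6302 45.0509 34.0762 21.9203
58.9531 50.0033 39.7500 28.0033 15.5255
62.9918 54.6302 45.0509 34.0762 21.5031 9.2352
66.7650 58.9531 50.0033 39.7500 28.0033 14.5457 3.6425
70.2903 62.9918 54.6302 45.0509 34.0762 21.5031 7.0988 0.0000

params: Δt=0.04486 u=1.07035 d=0.93427 q=0.48664 e^(-rΔt)=0.99951
t_7 payoffs: 70.2903 62.9918 54.6302 45.0509 34.0762 21.5031 7.0988 0.0000
t_6: node(6,0) S=53.6350 payoff=66.7650 vs cont=66.7056 → 66.7650 [stop]  node(6,1) S=61.4469 payoff=58.9531 vs cont=58.8937 → 58.9531 [stop]  node(6,2) S=70.3967 payoff=50.0033 vs cont=49.9439 → 50.0033 [stop]  node(6,3) S=80.6500 payoff=39.7500 vs cont=39.6906 → 39.7500 [stop]  node(6,4) S=92.3967 payoff=28.0033 vs cont=27.9439 → 28.0033 [stop]  node(6,5) S=105.8543 payoff=14.5457 vs cont=14.4863 → 14.5457 [stop]  node(6,6) S=121.2720 payoff=0.0000 vs cont=3.6425 → 3.6425 [wait]  ⇒ S*(6)=105.8543
t_5: node(5,0) S=57.4082 payoff=62.9918 vs cont=62.9324 → 62.9918 [stop]  node(5,1) S=65.7698 payoff=54.6302 vs cont=54.5708 → 54.6302 [stop]  node(5,2) S=75.3491 payoff=45.0509 vs cont=44.9915 → 45.0509 [stop]  node(5,3) S=86.3238 payoff=34.0762 vs cont=34.0168 → 34.0762 [stop]  node(5,4) S=98.8969 payoff=21.5031 vs cont=21.4438 → 21.5031 [stop]  node(5,5) S=113.3012 payoff=7.0988 vs cont=9.2352 → 9.2352 [wait]  ⇒ S*(5)=98.8969
t_4: node(4,0) S=61.4469 payoff=58.9531 vs cont=58.8937 → 58.9531 [stop]  node(4,1) S=70.3967 payoff=50.0033 vs cont=49.9439 → 50.0033 [stop]  node(4,2) S=80.6500 payoff=39.7500 vs cont=39.6906 → 39.7500 [stop]  node(4,3) S=92.3967 payoff=28.0033 vs cont=27.9439 → 28.0033 [stop]  node(4,4) S=105.8543 payoff=14.5457 vs cont=15.5255 → 15.5255 [wait]  ⇒ S*(4)=92.3967
t_3: node(3,0) S=65.7698 payoff=54.6302 vs cont=54.5708 → 54.6302 [stop]  node(3,1) S=75.3491 payoff=45.0509 vs cont=44.9915 → 45.0509 [stop]  node(3,2) S=86.3238 payoff=34.0762 vs cont=34.0168 → 34.0762 [stop]  node(3,3) S=98.8969 payoff=21.5031 vs cont=21.9203 → 21.9203 [wait]  ⇒ S*(3)=86.3238
t_2: node(2,0) S=70.3967 payoff=50.0033 vs cont=49.9439 → 50.0033 [stop]  node(2,1) S=80.6500 payoff=39.7500 vs cont=39.6906 → 39.7500 [stop]  node(2,2) S=92.3967 payoff=28.0033 vs cont=28.1468 → 28.1468 [wait]  ⇒ S*(2)=80.6500
t_1: node(1,0) S=75.3491 payoff=45.0509 vs cont=44.9915 → 45.0509 [stop]  node(1,1) S=86.3238 payoff=34.0762 vs cont=34.0866 → 34.0866 [wait]  ⇒ S*(1)=75.3491
t_0: node(0,0) S=80.6500 payoff=39.7500 vs cont=39.6957 → 39.7500 [stop]  ⇒ S*(0)=80.6500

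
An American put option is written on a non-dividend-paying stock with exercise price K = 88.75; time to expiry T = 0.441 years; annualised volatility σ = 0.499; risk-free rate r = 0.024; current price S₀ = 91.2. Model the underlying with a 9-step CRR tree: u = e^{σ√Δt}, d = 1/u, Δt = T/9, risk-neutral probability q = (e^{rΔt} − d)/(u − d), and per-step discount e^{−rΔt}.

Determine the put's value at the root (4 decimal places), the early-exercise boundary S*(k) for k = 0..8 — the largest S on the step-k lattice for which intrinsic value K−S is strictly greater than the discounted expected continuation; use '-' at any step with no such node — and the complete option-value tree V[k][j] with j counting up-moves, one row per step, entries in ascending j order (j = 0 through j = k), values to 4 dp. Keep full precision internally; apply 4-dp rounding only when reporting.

price = 10.5364
boundary = - - - - - 52.4974 58.6285 65.4757 73.1227
tree:
10.5364
14.3332 6.4116
18.9735 9.2956 3.2745
24.3621 13.1292 5.1273 1.2569
30.2510 17.9841 7.8540 2.1590 0.2738
36.2526 23.7643 11.7094 3.6586 0.5248 0.0000
41.7426 30.1215 16.8729 6.0932 1.0061 0.0000 0.0000
46.6585 36.2526 23.2743 9.9163 1.9287 0.0000 0.0000 0.0000
51.0603 41.7426 30.1215 15.6273 3.6972 0.0000 0.0000 0.0000 0.0000
55.0017 46.6585 36.2526 23.2743 7.0874 0.0000 0.0000 0.0000 0.0000 0.0000

params: Δt=0.04900 u=1.11679 d=0.89542 q=0.47773 e^(-rΔt)=0.99882
t_9 payoffs: 55.0017 46.6585 36.2526 23.2743 7.0874 0.0000 0.0000 0.0000 0.0000 0.0000
t_8: node(8,0) S=37.6897 payoff=51.0603 vs cont=50.9559 → 51.0603 [stop]  node(8,1) S=47.0074 payoff=41.7426 vs cont=41.6383 → 41.7426 [stop]  node(8,2) S=58.6285 payoff=30.1215 vs cont=30.0172 → 30.1215 [stop]  node(8,3) S=73.1227 payoff=15.6273 vs cont=15.5230 → 15.6273 [stop]  node(8,4) S=91.2000 payoff=0.0000 vs cont=3.6972 → 3.6972 [wait]  node(8,5) S=113.7464 payoff=0.0000 vs cont=0.0000 → 0.0000 [wait]  node(8,6) S=141.8668 payoff=0.0000 vs cont=0.0000 → 0.0000 [wait]  node(8,7) S=176.9390 payoff=0.0000 vs cont=0.0000 → 0.0000 [wait]  node(8,8) S=220.6818 payoff=0.0000 vs cont=0.0000 → 0.0000 [wait]  ⇒ S*(8)=73.1227
t_7: node(7,0) S=42.0915 payoff=46.6585 vs cont=46.5542 → 46.6585 [stop]  node(7,1) S=52.4974 payoff=36.2526 vs cont=36.1483 → 36.2526 [stop]  node(7,2) S=65.4757 payoff=23.2743 vs cont=23.1699 → 23.2743 [stop]  node(7,3) S=81.6626 payoff=7.0874 vs cont=9.9163 → 9.9163 [wait]  node(7,4) S=101.8512 payoff=0.0000 vs cont=1.9287 → 1.9287 [wait]  node(7,5) S=127.0309 payoff=0.0000 vs cont=0.0000 → 0.0000 [wait]  node(7,6) S=158.4354 payoff=0.0000 vs cont=0.0000 → 0.0000 [wait]  node(7,7) S=197.6037 payoff=0.0000 vs cont=0.0000 → 0.0000 [wait]  ⇒ S*(7)=65.4757
t_6: node(6,0) S=47.0074 payoff=41.7426 vs cont=41.6383 → 41.7426 [stop]  node(6,1) S=58.6285 payoff=30.1215 vs cont=30.0172 → 30.1215 [stop]  node(6,2) S=73.1227 payoff=15.6273 vs cont=16.8729 → 16.8729 [wait]  node(6,3) S=91.2000 payoff=0.0000 vs cont=6.0932 → 6.0932 [wait]  node(6,4) S=113.7464 payoff=0.0000 vs cont=1.0061 → 1.0061 [wait]  node(6,5) S=141.8668 payoff=0.0000 vs cont=0.0000 → 0.0000 [wait]  node(6,6) S=176.9390 payoff=0.0000 vs cont=0.0000 → 0.0000 [wait]  ⇒ S*(6)=58.6285
t_5: node(5,0) S=52.4974 payoff=36.2526 vs cont=36.1483 → 36.2526 [stop]  node(5,1) S=65.4757 payoff=23.2743 vs cont=23.7643 → 23.7643 [wait]  node(5,2) S=81.6626 payoff=7.0874 vs cont=11.7094 → 11.7094 [wait]  node(5,3) S=101.8512 payoff=0.0000 vs cont=3.6586 → 3.6586 [wait]  node(5,4) S=127.0309 payoff=0.0000 vs cont=0.5248 → 0.5248 [wait]  node(5,5) S=158.4354 payoff=0.0000 vs cont=0.0000 → 0.0000 [wait]  ⇒ S*(5)=52.4974
t_4: node(4,0) S=58.6285 payoff=30.1215 vs cont=30.2510 → 30.2510 [wait]  node(4,1) S=73.1227 payoff=15.6273 vs cont=17.9841 → 17.9841 [wait]  node(4,2) S=91.2000 payoff=0.0000 vs cont=7.8540 → 7.8540 [wait]  node(4,3) S=113.7464 payoff=0.0000 vs cont=2.1590 → 2.1590 [wait]  node(4,4) S=141.8668 payoff=0.0000 vs cont=0.2738 → 0.2738 [wait]  ⇒ S*(4)=-
t_3: node(3,0) S=65.4757 payoff=23.2743 vs cont=24.3621 → 24.3621 [wait]  node(3,1) S=81.6626 payoff=7.0874 vs cont=13.1292 → 13.1292 [wait]  node(3,2) S=101.8512 payoff=0.0000 vs cont=5.1273 → 5.1273 [wait]  node(3,3) S=127.0309 payoff=0.0000 vs cont=1.2569 → 1.2569 [wait]  ⇒ S*(3)=-
t_2: node(2,0) S=73.1227 payoff=15.6273 vs cont=18.9735 → 18.9735 [wait]  node(2,1) S=91.2000 payoff=0.0000 vs cont=9.2956 → 9.2956 [wait]  node(2,2) S=113.7464 payoff=0.0000 vs cont=3.2745 → 3.2745 [wait]  ⇒ S*(2)=-
t_1: node(1,0) S=81.6626 payoff=7.0874 vs cont=14.3332 → 14.3332 [wait]  node(1,1) S=101.8512 payoff=0.0000 vs cont=6.4116 → 6.4116 [wait]  ⇒ S*(1)=-
t_0: node(0,0) S=91.2000 payoff=0.0000 vs cont=10.5364 → 10.5364 [wait]  ⇒ S*(0)=-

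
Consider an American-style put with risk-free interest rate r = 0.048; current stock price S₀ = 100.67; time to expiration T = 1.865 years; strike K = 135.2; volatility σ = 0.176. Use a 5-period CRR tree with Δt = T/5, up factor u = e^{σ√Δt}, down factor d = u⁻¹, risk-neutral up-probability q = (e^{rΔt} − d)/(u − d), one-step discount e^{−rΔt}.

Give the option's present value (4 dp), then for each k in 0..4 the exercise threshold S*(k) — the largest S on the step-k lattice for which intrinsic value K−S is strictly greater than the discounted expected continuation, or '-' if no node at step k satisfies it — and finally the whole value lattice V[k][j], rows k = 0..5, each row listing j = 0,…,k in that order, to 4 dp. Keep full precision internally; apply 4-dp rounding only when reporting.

Δt=0.37300  u=1.11348  d=0.89809  q=0.55702  discount=0.98226
step 5 (expiry): payoffs max(K−S,0) = 76.3849 62.2789 44.7897 23.1060 0.0000 0.0000
step 4: (k=4,j=0): S=65.4894, (K−S)⁺=69.7106, hold=67.3115 ⇒ V=69.7106 exercise | (k=4,j=1): S=81.1962, (K−S)⁺=54.0038, hold=51.6047 ⇒ V=54.0038 exercise | (k=4,j=2): S=100.6700, (K−S)⁺=34.5300, hold=32.1309 ⇒ V=34.5300 exercise | (k=4,j=3): S=124.8143, (K−S)⁺=10.3857, hold=10.0538 ⇒ V=10.3857 exercise | (k=4,j=4): S=154.7494, (K−S)⁺=0.0000, hold=0.0000 ⇒ V=0.0000 continue  boundary S*=124.8143
step 3: (k=3,j=0): S=72.9211, (K−S)⁺=62.2789, hold=59.8798 ⇒ V=62.2789 exercise | (k=3,j=1): S=90.4103, (K−S)⁺=44.7897, hold=42.3906 ⇒ V=44.7897 exercise | (k=3,j=2): S=112.0940, (K−S)⁺=23.1060, hold=20.7069 ⇒ V=23.1060 exercise | (k=3,j=3): S=138.9782, (K−S)⁺=0.0000, hold=4.5190 ⇒ V=4.5190 continue  boundary S*=112.0940
step 2: (k=2,j=0): S=81.1962, (K−S)⁺=54.0038, hold=51.6047 ⇒ V=54.0038 exercise | (k=2,j=1): S=100.6700, (K−S)⁺=34.5300, hold=32.1309 ⇒ V=34.5300 exercise | (k=2,j=2): S=124.8143, (K−S)⁺=10.3857, hold=12.5263 ⇒ V=12.5263 continue  boundary S*=100.6700
step 1: (k=1,j=0): S=90.4103, (K−S)⁺=44.7897, hold=42.3906 ⇒ V=44.7897 exercise | (k=1,j=1): S=112.0940, (K−S)⁺=23.1060, hold=21.8782 ⇒ V=23.1060 exercise  boundary S*=112.0940
step 0: (k=0,j=0): S=100.6700, (K−S)⁺=34.5300, hold=32.1309 ⇒ V=34.5300 exercise  boundary S*=100.6700

price = 34.5300
boundary = 100.6700 112.0940 100.6700 112.0940 124.8143
tree:
34.5300
44.7897 23.1060
54.0038 34.5300 12.5263
62.2789 44.7897 23.1060 4.5190
69.7106 54.0038 34.5300 10.3857 0.0000
76.3849 62.2789 44.7897 23.1060 0.0000 0.0000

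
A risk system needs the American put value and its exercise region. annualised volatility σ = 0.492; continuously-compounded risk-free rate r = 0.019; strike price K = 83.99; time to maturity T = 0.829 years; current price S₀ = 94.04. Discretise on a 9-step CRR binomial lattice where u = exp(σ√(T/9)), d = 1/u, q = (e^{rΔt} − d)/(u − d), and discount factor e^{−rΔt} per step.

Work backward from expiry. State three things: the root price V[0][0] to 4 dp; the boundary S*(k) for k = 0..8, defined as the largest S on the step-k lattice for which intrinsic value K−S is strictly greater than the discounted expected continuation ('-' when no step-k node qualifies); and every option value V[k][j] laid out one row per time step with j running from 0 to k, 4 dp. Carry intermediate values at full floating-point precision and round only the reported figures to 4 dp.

price = 10.6830
boundary = - - - - - 44.5724 51.7506 60.0848 69.7612
tree:
10.6830
14.7452 6.1159
19.8188 9.0465 2.8153
25.8375 13.0672 4.5204 0.8920
32.5339 18.3397 7.1364 1.5705 0.1258
39.4176 24.8487 11.0265 2.7514 0.2371 0.0000
45.6001 32.2394 16.5597 4.7925 0.4470 0.0000 0.0000
50.9251 39.4176 23.9052 8.2912 0.8426 0.0000 0.0000 0.0000
55.5114 45.6001 32.2394 14.2288 1.5883 0.0000 0.0000 0.0000 0.0000
59.4616 50.9251 39.4176 23.9052 2.9941 0.0000 0.0000 0.0000 0.0000 0.0000

Δt=0.09211  u=1.16105  d=0.86129  q=0.46858  discount=0.99825
step 9 (expiry): payoffs max(K−S,0) = 59.4616 50.9251 39.4176 23.9052 2.9941 0.0000 0.0000 0.0000 0.0000 0.0000
step 8: (k=8,j=0): S=28.4786, (K−S)⁺=55.5114, hold=55.3646 ⇒ V=55.5114 exercise | (k=8,j=1): S=38.3899, (K−S)⁺=45.6001, hold=45.4533 ⇒ V=45.6001 exercise | (k=8,j=2): S=51.7506, (K−S)⁺=32.2394, hold=32.0925 ⇒ V=32.2394 exercise | (k=8,j=3): S=69.7612, (K−S)⁺=14.2288, hold=14.0819 ⇒ V=14.2288 exercise | (k=8,j=4): S=94.0400, (K−S)⁺=0.0000, hold=1.5883 ⇒ V=1.5883 continue | (k=8,j=5): S=126.7685, (K−S)⁺=0.0000, hold=0.0000 ⇒ V=0.0000 continue | (k=8,j=6): S=170.8873, (K−S)⁺=0.0000, hold=0.0000 ⇒ V=0.0000 continue | (k=8,j=7): S=230.3608, (K−S)⁺=0.0000, hold=0.0000 ⇒ V=0.0000 continue | (k=8,j=8): S=310.5326, (K−S)⁺=0.0000, hold=0.0000 ⇒ V=0.0000 continue  boundary S*=69.7612
step 7: (k=7,j=0): S=33.0649, (K−S)⁺=50.9251, hold=50.7782 ⇒ V=50.9251 exercise | (k=7,j=1): S=44.5724, (K−S)⁺=39.4176, hold=39.2707 ⇒ V=39.4176 exercise | (k=7,j=2): S=60.0848, (K−S)⁺=23.9052, hold=23.7583 ⇒ V=23.9052 exercise | (k=7,j=3): S=80.9959, (K−S)⁺=2.9941, hold=8.2912 ⇒ V=8.2912 continue | (k=7,j=4): S=109.1847, (K−S)⁺=0.0000, hold=0.8426 ⇒ V=0.8426 continue | (k=7,j=5): S=147.1840, (K−S)⁺=0.0000, hold=0.0000 ⇒ V=0.0000 continue | (k=7,j=6): S=198.4080, (K−S)⁺=0.0000, hold=0.0000 ⇒ V=0.0000 continue | (k=7,j=7): S=267.4594, (K−S)⁺=0.0000, hold=0.0000 ⇒ V=0.0000 continue  boundary S*=60.0848
step 6: (k=6,j=0): S=38.3899, (K−S)⁺=45.6001, hold=45.4533 ⇒ V=45.6001 exercise | (k=6,j=1): S=51.7506, (K−S)⁺=32.2394, hold=32.0925 ⇒ V=32.2394 exercise | (k=6,j=2): S=69.7612, (K−S)⁺=14.2288, hold=16.5597 ⇒ V=16.5597 continue | (k=6,j=3): S=94.0400, (K−S)⁺=0.0000, hold=4.7925 ⇒ V=4.7925 continue | (k=6,j=4): S=126.7685, (K−S)⁺=0.0000, hold=0.4470 ⇒ V=0.4470 continue | (k=6,j=5): S=170.8873, (K−S)⁺=0.0000, hold=0.0000 ⇒ V=0.0000 continue | (k=6,j=6): S=230.3608, (K−S)⁺=0.0000, hold=0.0000 ⇒ V=0.0000 continue  boundary S*=51.7506
step 5: (k=5,j=0): S=44.5724, (K−S)⁺=39.4176, hold=39.2707 ⇒ V=39.4176 exercise | (k=5,j=1): S=60.0848, (K−S)⁺=23.9052, hold=24.8487 ⇒ V=24.8487 continue | (k=5,j=2): S=80.9959, (K−S)⁺=2.9941, hold=11.0265 ⇒ V=11.0265 continue | (k=5,j=3): S=109.1847, (K−S)⁺=0.0000, hold=2.7514 ⇒ V=2.7514 continue | (k=5,j=4): S=147.1840, (K−S)⁺=0.0000, hold=0.2371 ⇒ V=0.2371 continue | (k=5,j=5): S=198.4080, (K−S)⁺=0.0000, hold=0.0000 ⇒ V=0.0000 continue  boundary S*=44.5724
step 4: (k=4,j=0): S=51.7506, (K−S)⁺=32.2394, hold=32.5339 ⇒ V=32.5339 continue | (k=4,j=1): S=69.7612, (K−S)⁺=14.2288, hold=18.3397 ⇒ V=18.3397 continue | (k=4,j=2): S=94.0400, (K−S)⁺=0.0000, hold=7.1364 ⇒ V=7.1364 continue | (k=4,j=3): S=126.7685, (K−S)⁺=0.0000, hold=1.5705 ⇒ V=1.5705 continue | (k=4,j=4): S=170.8873, (K−S)⁺=0.0000, hold=0.1258 ⇒ V=0.1258 continue  boundary S*=-
step 3: (k=3,j=0): S=60.0848, (K−S)⁺=23.9052, hold=25.8375 ⇒ V=25.8375 continue | (k=3,j=1): S=80.9959, (K−S)⁺=2.9941, hold=13.0672 ⇒ V=13.0672 continue | (k=3,j=2): S=109.1847, (K−S)⁺=0.0000, hold=4.5204 ⇒ V=4.5204 continue | (k=3,j=3): S=147.1840, (K−S)⁺=0.0000, hold=0.8920 ⇒ V=0.8920 continue  boundary S*=-
step 2: (k=2,j=0): S=69.7612, (K−S)⁺=14.2288, hold=19.8188 ⇒ V=19.8188 continue | (k=2,j=1): S=94.0400, (K−S)⁺=0.0000, hold=9.0465 ⇒ V=9.0465 continue | (k=2,j=2): S=126.7685, (K−S)⁺=0.0000, hold=2.8153 ⇒ V=2.8153 continue  boundary S*=-
step 1: (k=1,j=0): S=80.9959, (K−S)⁺=2.9941, hold=14.7452 ⇒ V=14.7452 continue | (k=1,j=1): S=109.1847, (K−S)⁺=0.0000, hold=6.1159 ⇒ V=6.1159 continue  boundary S*=-
step 0: (k=0,j=0): S=94.0400, (K−S)⁺=0.0000, hold=10.6830 ⇒ V=10.6830 continue  boundary S*=-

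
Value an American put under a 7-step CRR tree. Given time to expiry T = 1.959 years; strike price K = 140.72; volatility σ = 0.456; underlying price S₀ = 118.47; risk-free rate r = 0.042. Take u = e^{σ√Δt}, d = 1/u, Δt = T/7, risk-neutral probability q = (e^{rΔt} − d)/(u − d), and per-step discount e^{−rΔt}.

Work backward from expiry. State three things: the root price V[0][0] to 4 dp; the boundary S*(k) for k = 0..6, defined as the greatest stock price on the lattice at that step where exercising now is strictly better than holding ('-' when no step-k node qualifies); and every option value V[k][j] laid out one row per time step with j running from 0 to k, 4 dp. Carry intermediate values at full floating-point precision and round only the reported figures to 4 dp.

Δt=0.27986  u=1.27281  d=0.78566  q=0.46425  discount=0.98831
step 7 (expiry): payoffs max(K−S,0) = 118.8297 105.2565 83.2670 47.6428 0.0000 0.0000 0.0000 0.0000
step 6: (k=6,j=0): S=27.8623, (K−S)⁺=112.8577, hold=111.2134 ⇒ V=112.8577 exercise | (k=6,j=1): S=45.1385, (K−S)⁺=95.5815, hold=93.9371 ⇒ V=95.5815 exercise | (k=6,j=2): S=73.1270, (K−S)⁺=67.5930, hold=65.9486 ⇒ V=67.5930 exercise | (k=6,j=3): S=118.4700, (K−S)⁺=22.2500, hold=25.2262 ⇒ V=25.2262 continue | (k=6,j=4): S=191.9283, (K−S)⁺=0.0000, hold=0.0000 ⇒ V=0.0000 continue | (k=6,j=5): S=310.9349, (K−S)⁺=0.0000, hold=0.0000 ⇒ V=0.0000 continue | (k=6,j=6): S=503.7326, (K−S)⁺=0.0000, hold=0.0000 ⇒ V=0.0000 continue  boundary S*=73.1270
step 5: (k=5,j=0): S=35.4635, (K−S)⁺=105.2565, hold=103.6121 ⇒ V=105.2565 exercise | (k=5,j=1): S=57.4530, (K−S)⁺=83.2670, hold=81.6227 ⇒ V=83.2670 exercise | (k=5,j=2): S=93.0772, (K−S)⁺=47.6428, hold=47.3641 ⇒ V=47.6428 exercise | (k=5,j=3): S=150.7904, (K−S)⁺=0.0000, hold=13.3570 ⇒ V=13.3570 continue | (k=5,j=4): S=244.2892, (K−S)⁺=0.0000, hold=0.0000 ⇒ V=0.0000 continue | (k=5,j=5): S=395.7626, (K−S)⁺=0.0000, hold=0.0000 ⇒ V=0.0000 continue  boundary S*=93.0772
step 4: (k=4,j=0): S=45.1385, (K−S)⁺=95.5815, hold=93.9371 ⇒ V=95.5815 exercise | (k=4,j=1): S=73.1270, (K−S)⁺=67.5930, hold=65.9486 ⇒ V=67.5930 exercise | (k=4,j=2): S=118.4700, (K−S)⁺=22.2500, hold=31.3548 ⇒ V=31.3548 continue | (k=4,j=3): S=191.9283, (K−S)⁺=0.0000, hold=7.0723 ⇒ V=7.0723 continue | (k=4,j=4): S=310.9349, (K−S)⁺=0.0000, hold=0.0000 ⇒ V=0.0000 continue  boundary S*=73.1270
step 3: (k=3,j=0): S=57.4530, (K−S)⁺=83.2670, hold=81.6227 ⇒ V=83.2670 exercise | (k=3,j=1): S=93.0772, (K−S)⁺=47.6428, hold=50.1760 ⇒ V=50.1760 continue | (k=3,j=2): S=150.7904, (K−S)⁺=0.0000, hold=19.8469 ⇒ V=19.8469 continue | (k=3,j=3): S=244.2892, (K−S)⁺=0.0000, hold=3.7447 ⇒ V=3.7447 continue  boundary S*=57.4530
step 2: (k=2,j=0): S=73.1270, (K−S)⁺=67.5930, hold=67.1109 ⇒ V=67.5930 exercise | (k=2,j=1): S=118.4700, (K−S)⁺=22.2500, hold=35.6739 ⇒ V=35.6739 continue | (k=2,j=2): S=191.9283, (K−S)⁺=0.0000, hold=12.2268 ⇒ V=12.2268 continue  boundary S*=73.1270
step 1: (k=1,j=0): S=93.0772, (K−S)⁺=47.6428, hold=52.1577 ⇒ V=52.1577 continue | (k=1,j=1): S=150.7904, (K−S)⁺=0.0000, hold=24.4989 ⇒ V=24.4989 continue  boundary S*=-
step 0: (k=0,j=0): S=118.4700, (K−S)⁺=22.2500, hold=38.8576 ⇒ V=38.8576 continue  boundary S*=-

price = 38.8576
boundary = - - 73.1270 57.4530 73.1270 93.0772 73.1270
tree:
38.8576
52.1577 24.4989
67.5930 35.6739 12.2268
83.2670 50.1760 19.8469 3.7447
95.5815 67.5930 31.3548 7.0723 0.0000
105.2565 83.2670 47.6428 13.3570 0.0000 0.0000
112.8577 95.5815 67.5930 25.2262 0.0000 0.0000 0.0000
118.8297 105.2565 83.2670 47.6428 0.0000 0.0000 0.0000 0.0000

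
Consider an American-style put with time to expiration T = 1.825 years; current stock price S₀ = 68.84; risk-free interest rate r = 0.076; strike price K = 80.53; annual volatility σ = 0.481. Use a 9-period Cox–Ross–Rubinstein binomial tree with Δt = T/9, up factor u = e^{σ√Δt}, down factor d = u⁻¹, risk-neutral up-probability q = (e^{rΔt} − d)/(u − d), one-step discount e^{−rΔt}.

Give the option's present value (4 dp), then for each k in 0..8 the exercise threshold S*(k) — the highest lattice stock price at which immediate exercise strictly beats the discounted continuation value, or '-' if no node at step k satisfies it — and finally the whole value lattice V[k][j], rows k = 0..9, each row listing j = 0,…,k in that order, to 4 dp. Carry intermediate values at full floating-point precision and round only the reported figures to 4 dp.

params: Δt=0.20278 u=1.24185 d=0.80525 q=0.48163 e^(-rΔt)=0.98471
t_9 payoffs: 70.7298 65.4164 57.2221 44.5850 25.0964 0.0000 0.0000 0.0000 0.0000 0.0000
t_8: node(8,0) S=12.1703 payoff=68.3597 vs cont=67.1282 → 68.3597 [stop]  node(8,1) S=18.7688 payoff=61.7612 vs cont=60.5297 → 61.7612 [stop]  node(8,2) S=28.9448 payoff=51.5852 vs cont=50.3536 → 51.5852 [stop]  node(8,3) S=44.6381 payoff=35.8919 vs cont=34.6603 → 35.8919 [stop]  node(8,4) S=68.8400 payoff=11.6900 vs cont=12.8102 → 12.8102 [wait]  node(8,5) S=106.1637 payoff=0.0000 vs cont=0.0000 → 0.0000 [wait]  node(8,6) S=163.7234 payoff=0.0000 vs cont=0.0000 → 0.0000 [wait]  node(8,7) S=252.4910 payoff=0.0000 vs cont=0.0000 → 0.0000 [wait]  node(8,8) S=389.3864 payoff=0.0000 vs cont=0.0000 → 0.0000 [wait]  ⇒ S*(8)=44.6381
t_7: node(7,0) S=15.1136 payoff=65.4164 vs cont=64.1848 → 65.4164 [stop]  node(7,1) S=23.3079 payoff=57.2221 vs cont=55.9905 → 57.2221 [stop]  node(7,2) S=35.9450 payoff=44.5850 vs cont=43.3535 → 44.5850 [stop]  node(7,3) S=55.4336 payoff=25.0964 vs cont=24.3961 → 25.0964 [stop]  node(7,4) S=85.4886 payoff=0.0000 vs cont=6.5388 → 6.5388 [wait]  node(7,5) S=131.8388 payoff=0.0000 vs cont=0.0000 → 0.0000 [wait]  node(7,6) S=203.3192 payoff=0.0000 vs cont=0.0000 → 0.0000 [wait]  node(7,7) S=313.5547 payoff=0.0000 vs cont=0.0000 → 0.0000 [wait]  ⇒ S*(7)=55.4336
t_6: node(6,0) S=18.7688 payoff=61.7612 vs cont=60.5297 → 61.7612 [stop]  node(6,1) S=28.9448 payoff=51.5852 vs cont=50.3536 → 51.5852 [stop]  node(6,2) S=44.6381 payoff=35.8919 vs cont=34.6603 → 35.8919 [stop]  node(6,3) S=68.8400 payoff=11.6900 vs cont=15.9113 → 15.9113 [wait]  node(6,4) S=106.1637 payoff=0.0000 vs cont=3.3377 → 3.3377 [wait]  node(6,5) S=163.7234 payoff=0.0000 vs cont=0.0000 → 0.0000 [wait]  node(6,6) S=252.4910 payoff=0.0000 vs cont=0.0000 → 0.0000 [wait]  ⇒ S*(6)=44.6381
t_5: node(5,0) S=23.3079 payoff=57.2221 vs cont=55.9905 → 57.2221 [stop]  node(5,1) S=35.9450 payoff=44.5850 vs cont=43.3535 → 44.5850 [stop]  node(5,2) S=55.4336 payoff=25.0964 vs cont=25.8669 → 25.8669 [wait]  node(5,3) S=85.4886 payoff=0.0000 vs cont=9.7047 → 9.7047 [wait]  node(5,4) S=131.8388 payoff=0.0000 vs cont=1.7037 → 1.7037 [wait]  node(5,5) S=203.3192 payoff=0.0000 vs cont=0.0000 → 0.0000 [wait]  ⇒ S*(5)=35.9450
t_4: node(4,0) S=28.9448 payoff=51.5852 vs cont=50.3536 → 51.5852 [stop]  node(4,1) S=44.6381 payoff=35.8919 vs cont=35.0258 → 35.8919 [stop]  node(4,2) S=68.8400 payoff=11.6900 vs cont=17.8061 → 17.8061 [wait]  node(4,3) S=106.1637 payoff=0.0000 vs cont=5.7617 → 5.7617 [wait]  node(4,4) S=163.7234 payoff=0.0000 vs cont=0.8696 → 0.8696 [wait]  ⇒ S*(4)=44.6381
t_3: node(3,0) S=35.9450 payoff=44.5850 vs cont=43.3535 → 44.5850 [stop]  node(3,1) S=55.4336 payoff=25.0964 vs cont=26.7655 → 26.7655 [wait]  node(3,2) S=85.4886 payoff=0.0000 vs cont=11.8215 → 11.8215 [wait]  node(3,3) S=131.8388 payoff=0.0000 vs cont=3.3534 → 3.3534 [wait]  ⇒ S*(3)=35.9450
t_2: node(2,0) S=44.6381 payoff=35.8919 vs cont=35.4520 → 35.8919 [stop]  node(2,1) S=68.8400 payoff=11.6900 vs cont=19.2687 → 19.2687 [wait]  node(2,2) S=106.1637 payoff=0.0000 vs cont=7.6246 → 7.6246 [wait]  ⇒ S*(2)=44.6381
t_1: node(1,0) S=55.4336 payoff=25.0964 vs cont=27.4592 → 27.4592 [wait]  node(1,1) S=85.4886 payoff=0.0000 vs cont=13.4516 → 13.4516 [wait]  ⇒ S*(1)=-
t_0: node(0,0) S=68.8400 payoff=11.6900 vs cont=20.3959 → 20.3959 [wait]  ⇒ S*(0)=-

price = 20.3959
boundary = - - 44.6381 35.9450 44.6381 35.9450 44.6381 55.4336 44.6381
tree:
20.3959
27.4592 13.4516
35.8919 19.2687 7.6246
44.5850 26.7655 11.8215 3.3534
51.5852 35.8919 17.8061 5.7617 0.8696
57.2221 44.5850 25.8669 9.7047 1.7037 0.0000
61.7612 51.5852 35.8919 15.9113 3.3377 0.0000 0.0000
65.4164 57.2221 44.5850 25.0964 6.5388 0.0000 0.0000 0.0000
68.3597 61.7612 51.5852 35.8919 12.8102 0.0000 0.0000 0.0000 0.0000
70.7298 65.4164 57.2221 44.5850 25.0964 0.0000 0.0000 0.0000 0.0000 0.0000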